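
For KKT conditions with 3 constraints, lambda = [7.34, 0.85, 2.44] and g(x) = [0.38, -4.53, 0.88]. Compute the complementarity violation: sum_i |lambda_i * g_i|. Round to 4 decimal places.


KKT complementary slackness check:
lambda_1 * g_1 = 7.34 * 0.38 = 2.7892
lambda_2 * g_2 = 0.85 * -4.53 = -3.8505
lambda_3 * g_3 = 2.44 * 0.88 = 2.1472
Total violation = 2.7892 + 3.8505 + 2.1472 = 8.7869


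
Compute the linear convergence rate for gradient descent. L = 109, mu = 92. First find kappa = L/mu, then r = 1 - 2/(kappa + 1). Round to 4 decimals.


Step 1: Compute the condition number.
kappa = L/mu = 109/92 = 1.1848
Step 2: Compute the convergence rate.
r = 1 - 2/(kappa + 1) = 1 - 2*mu/(L + mu) = (L - mu)/(L + mu) = 17/201 = 0.0846


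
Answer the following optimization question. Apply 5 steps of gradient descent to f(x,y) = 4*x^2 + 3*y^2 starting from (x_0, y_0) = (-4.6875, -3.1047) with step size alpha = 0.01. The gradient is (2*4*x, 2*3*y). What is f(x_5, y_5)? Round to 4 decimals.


Gradient descent on f(x,y) = 4*x^2 + 3*y^2.
Starting point: (-4.6875, -3.1047), alpha = 0.01
Step 1: grad_x = 2*4*-4.6875 = -37.5, grad_y = 2*3*-3.1047 = -18.6282
  x_1 = -4.6875 - 0.01*-37.5 = -4.3125
  y_1 = -3.1047 - 0.01*-18.6282 = -2.9184
Step 2: grad_x = 2*4*-4.3125 = -34.5, grad_y = 2*3*-2.9184 = -17.5105
  x_2 = -4.3125 - 0.01*-34.5 = -3.9675
  y_2 = -2.9184 - 0.01*-17.5105 = -2.7433
Step 3: grad_x = 2*4*-3.9675 = -31.74, grad_y = 2*3*-2.7433 = -16.4599
  x_3 = -3.9675 - 0.01*-31.74 = -3.6501
  y_3 = -2.7433 - 0.01*-16.4599 = -2.5787
Step 4: grad_x = 2*4*-3.6501 = -29.2008, grad_y = 2*3*-2.5787 = -15.4723
  x_4 = -3.6501 - 0.01*-29.2008 = -3.3581
  y_4 = -2.5787 - 0.01*-15.4723 = -2.424
Step 5: grad_x = 2*4*-3.3581 = -26.8647, grad_y = 2*3*-2.424 = -14.5439
  x_5 = -3.3581 - 0.01*-26.8647 = -3.0894
  y_5 = -2.424 - 0.01*-14.5439 = -2.2786
f(-3.0894, -2.2786) = 4*(-3.0894)^2 + 3*(-2.2786)^2 = 53.7541


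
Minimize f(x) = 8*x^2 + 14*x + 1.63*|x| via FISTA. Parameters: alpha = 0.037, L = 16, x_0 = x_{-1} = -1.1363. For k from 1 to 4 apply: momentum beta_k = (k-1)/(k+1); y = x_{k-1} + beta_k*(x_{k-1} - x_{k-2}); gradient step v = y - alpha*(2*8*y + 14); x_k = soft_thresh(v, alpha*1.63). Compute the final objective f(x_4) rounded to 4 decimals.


FISTA on f(x) = 8*x^2 + 14*x + 1.63*|x|
L = 16, alpha = 0.037
Iteration 1: beta = 0.0, y = -1.1363 + 0.0*(-1.1363 + 1.1363) = -1.1363
  grad(y) = -4.1808, v = y - alpha*grad = -0.9816
  prox(v) = soft_thresh(-0.9816, 0.0603) = -0.9213
Iteration 2: beta = 0.3333, y = -0.9213 + 0.3333*(-0.9213 + 1.1363) = -0.8496
  grad(y) = 0.4059, v = y - alpha*grad = -0.8647
  prox(v) = soft_thresh(-0.8647, 0.0603) = -0.8043
Iteration 3: beta = 0.5, y = -0.8043 + 0.5*(-0.8043 + 0.9213) = -0.7459
  grad(y) = 2.0662, v = y - alpha*grad = -0.8223
  prox(v) = soft_thresh(-0.8223, 0.0603) = -0.762
Iteration 4: beta = 0.6, y = -0.762 + 0.6*(-0.762 + 0.8043) = -0.7366
  grad(y) = 2.2144, v = y - alpha*grad = -0.8185
  prox(v) = soft_thresh(-0.8185, 0.0603) = -0.7582
f(x_4) = 8*(-0.7582)^2 + 14*(-0.7582) + 1.63*|-0.7582| = -4.78


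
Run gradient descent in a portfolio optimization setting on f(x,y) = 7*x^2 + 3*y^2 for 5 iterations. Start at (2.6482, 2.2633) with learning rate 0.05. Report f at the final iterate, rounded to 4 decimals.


Gradient descent on f(x,y) = 7*x^2 + 3*y^2.
Starting point: (2.6482, 2.2633), alpha = 0.05
Step 1: grad_x = 2*7*2.6482 = 37.0748, grad_y = 2*3*2.2633 = 13.5798
  x_1 = 2.6482 - 0.05*37.0748 = 0.7945
  y_1 = 2.2633 - 0.05*13.5798 = 1.5843
Step 2: grad_x = 2*7*0.7945 = 11.1224, grad_y = 2*3*1.5843 = 9.5059
  x_2 = 0.7945 - 0.05*11.1224 = 0.2383
  y_2 = 1.5843 - 0.05*9.5059 = 1.109
Step 3: grad_x = 2*7*0.2383 = 3.3367, grad_y = 2*3*1.109 = 6.6541
  x_3 = 0.2383 - 0.05*3.3367 = 0.0715
  y_3 = 1.109 - 0.05*6.6541 = 0.7763
Step 4: grad_x = 2*7*0.0715 = 1.001, grad_y = 2*3*0.7763 = 4.6579
  x_4 = 0.0715 - 0.05*1.001 = 0.0215
  y_4 = 0.7763 - 0.05*4.6579 = 0.5434
Step 5: grad_x = 2*7*0.0215 = 0.3003, grad_y = 2*3*0.5434 = 3.2605
  x_5 = 0.0215 - 0.05*0.3003 = 0.0064
  y_5 = 0.5434 - 0.05*3.2605 = 0.3804
f(0.0064, 0.3804) = 7*0.0064^2 + 3*0.3804^2 = 0.4344


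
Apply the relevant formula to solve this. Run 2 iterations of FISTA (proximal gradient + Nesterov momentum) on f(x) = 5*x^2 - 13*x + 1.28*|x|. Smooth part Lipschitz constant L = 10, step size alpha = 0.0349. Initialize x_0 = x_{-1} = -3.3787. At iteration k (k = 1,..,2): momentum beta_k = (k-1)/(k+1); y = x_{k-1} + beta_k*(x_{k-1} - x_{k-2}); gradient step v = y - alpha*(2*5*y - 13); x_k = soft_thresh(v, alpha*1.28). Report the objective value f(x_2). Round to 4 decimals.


FISTA on f(x) = 5*x^2 - 13*x + 1.28*|x|
L = 10, alpha = 0.0349
Iteration 1: beta = 0.0, y = -3.3787 + 0.0*(-3.3787 + 3.3787) = -3.3787
  grad(y) = -46.787, v = y - alpha*grad = -1.7458
  prox(v) = soft_thresh(-1.7458, 0.0447) = -1.7012
Iteration 2: beta = 0.3333, y = -1.7012 + 0.3333*(-1.7012 + 3.3787) = -1.142
  grad(y) = -24.4198, v = y - alpha*grad = -0.2897
  prox(v) = soft_thresh(-0.2897, 0.0447) = -0.2451
f(x_2) = 5*(-0.2451)^2 - 13*(-0.2451) + 1.28*|-0.2451| = 3.7997


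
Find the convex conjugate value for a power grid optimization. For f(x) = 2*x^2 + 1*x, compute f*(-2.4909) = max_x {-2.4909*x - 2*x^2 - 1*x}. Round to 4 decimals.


f*(y) = sup_x {y*x - a*x^2 - b*x} = sup_x {(y-b)*x - a*x^2}
FOC: (y - b) - 2a*x = 0 => x* = (y - b)/(2a)
x* = (-2.4909 - 1)/(2*2) = -0.8727
f*(-2.4909) = (y-b)^2/(4a) = (-2.4909 - 1)^2/(4*2)
= 12.1864/8 = 1.5233


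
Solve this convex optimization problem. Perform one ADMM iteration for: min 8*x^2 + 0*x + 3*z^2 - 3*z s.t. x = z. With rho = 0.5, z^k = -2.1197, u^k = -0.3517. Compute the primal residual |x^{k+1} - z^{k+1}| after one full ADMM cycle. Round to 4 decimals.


ADMM iteration with rho = 0.5, z^k = -2.1197, u^k = -0.3517
Step 1: x-update.
Minimize 8*x^2 + 0*x + (0.5/2)*(x + 2.1197 - 0.3517)^2
FOC: (2*8 + 0.5)*x = 0 + 0.5*(-2.1197 + 0.3517)
x^{k+1} = -0.0536
Step 2: z-update.
Minimize 3*z^2 - 3*z + (0.5/2)*(-0.0536 - z - 0.3517)^2
FOC: (2*3 + 0.5)*z = 3 + 0.5*(-0.0536 - 0.3517)
z^{k+1} = 0.4304
Step 3: u-update.
u^{k+1} = -0.3517 - 0.0536 - 0.4304 = -0.8356
Step 4: Primal residual = |-0.0536 - 0.4304| = 0.4839


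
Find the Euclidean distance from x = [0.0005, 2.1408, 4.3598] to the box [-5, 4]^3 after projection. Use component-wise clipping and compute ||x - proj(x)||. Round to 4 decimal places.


Project each component onto [-5, 4].
clip(0.0005) = 0.0005, clip(2.1408) = 2.1408, clip(4.3598) = 4.0
Projection = [0.0005, 2.1408, 4.0]
Squared diffs: [0.0, 0.0, 0.1295]
Distance = sqrt(0.1295) = 0.3598


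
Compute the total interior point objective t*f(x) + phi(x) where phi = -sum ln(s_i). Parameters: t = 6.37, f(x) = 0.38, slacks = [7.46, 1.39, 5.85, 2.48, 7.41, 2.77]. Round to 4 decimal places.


Step 1: Compute log-barrier.
ln values: [2.0096, 0.3293, 1.7664, 0.9083, 2.0028, 1.0188]
phi = -(2.0096 + 0.3293 + 1.7664 + 0.9083 + 2.0028 + 1.0188) = -8.0352
Step 2: Compute augmented objective.
t*f(x) = 6.37*0.38 = 2.4206
Total = 2.4206 - 8.0352 = -5.6146


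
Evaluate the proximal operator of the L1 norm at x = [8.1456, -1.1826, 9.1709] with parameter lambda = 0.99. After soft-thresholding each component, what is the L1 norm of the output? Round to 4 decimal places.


Soft-thresholding with lambda = 0.99:
prox(8.1456) = sign(8.1456)*max(|8.1456| - 0.99, 0) = 7.1556
prox(-1.1826) = sign(-1.1826)*max(|-1.1826| - 0.99, 0) = -0.1926
prox(9.1709) = sign(9.1709)*max(|9.1709| - 0.99, 0) = 8.1809
prox(x) = [7.1556, -0.1926, 8.1809]
||prox(x)||_1 = 7.1556 + 0.1926 + 8.1809 = 15.5291


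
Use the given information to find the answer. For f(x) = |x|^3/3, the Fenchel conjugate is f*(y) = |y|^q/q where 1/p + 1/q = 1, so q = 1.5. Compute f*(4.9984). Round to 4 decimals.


The conjugate exponent q satisfies 1/p + 1/q = 1.
p = 3, so q = 3/(3 - 1) = 1.5
|y|^q = 4.9984^1.5 = 11.175
f*(4.9984) = 11.175 / 1.5 = 7.45


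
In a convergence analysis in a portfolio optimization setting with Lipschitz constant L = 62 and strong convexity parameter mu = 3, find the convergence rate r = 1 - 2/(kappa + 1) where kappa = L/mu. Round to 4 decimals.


Step 1: Compute the condition number.
kappa = L/mu = 62/3 = 20.6667
Step 2: Compute the convergence rate.
r = 1 - 2/(kappa + 1) = 1 - 2*mu/(L + mu) = (L - mu)/(L + mu) = 59/65 = 0.9077


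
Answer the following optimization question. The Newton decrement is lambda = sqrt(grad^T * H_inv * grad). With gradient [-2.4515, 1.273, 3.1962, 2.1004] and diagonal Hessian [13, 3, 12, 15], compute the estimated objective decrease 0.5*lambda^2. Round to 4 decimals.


Step 1: H is diagonal, so H^(-1) * g = [-0.1886, 0.4243, 0.2664, 0.14].
Step 2: g^T H^(-1) g = sum_i g_i^2 / H_ii
  = (-2.4515)^2/13 + (1.273)^2/3 + (3.1962)^2/12 + (2.1004)^2/15
  = 0.4623 + 0.5402 + 0.8513 + 0.2941 = 2.1479
Step 3: Objective decrease = 0.5 * g^T H^(-1) g = 1.0739


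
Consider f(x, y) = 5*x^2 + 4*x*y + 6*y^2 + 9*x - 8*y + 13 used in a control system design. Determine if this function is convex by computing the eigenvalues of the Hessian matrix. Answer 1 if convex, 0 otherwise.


The Hessian of f(x,y) = 5*x^2 + 4*x*y + 6*y^2 + 9*x - 8*y + 13 is:
H = [[10, 4], [4, 12]]
Trace = 10 + 12 = 22
Determinant = 10*12 - (4)^2 = 104
Discriminant = (22)^2 - 4*104 = 68.0
Eigenvalues: lambda_1 = 6.8769, lambda_2 = 15.1231
The function is convex.

1


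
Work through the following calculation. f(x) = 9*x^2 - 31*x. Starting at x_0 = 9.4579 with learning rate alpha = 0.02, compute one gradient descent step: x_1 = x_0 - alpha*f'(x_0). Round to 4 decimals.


We compute the gradient at x_0 and apply the update.
f'(x) = 18*x - 31
f'(9.4579) = 18*9.4579 - 31 = 139.2422
x_1 = 9.4579 - 0.02*139.2422 = 6.6731


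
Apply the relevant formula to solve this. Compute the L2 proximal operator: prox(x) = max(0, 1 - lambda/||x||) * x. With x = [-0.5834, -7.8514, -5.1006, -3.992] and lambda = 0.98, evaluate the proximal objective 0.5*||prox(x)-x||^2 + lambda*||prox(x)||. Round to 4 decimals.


Step 1: Compute ||x||.
||x|| = 10.195
Step 2: Compute scaling factor.
scale = max(0, 1 - 0.98/10.195) = 0.9039
Step 3: prox(x) = [-0.5273, -7.0967, -4.6103, -3.6083]
||prox(x)|| = 9.215
Step 4: Proximal objective.
0.5*||prox-x||^2 = 0.4802
lambda*||prox|| = 9.0307
Total = 9.5109


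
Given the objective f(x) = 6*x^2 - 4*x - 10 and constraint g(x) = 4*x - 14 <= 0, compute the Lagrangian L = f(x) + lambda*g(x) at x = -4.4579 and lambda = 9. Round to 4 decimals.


Step 1: Evaluate f(x).
f(-4.4579) = 6*(-4.4579)^2 - 4*(-4.4579) - 10 = 127.0688
Step 2: Evaluate g(x).
g(-4.4579) = 4*-4.4579 - 14 = -31.8316
Step 3: Compute Lagrangian.
L = 127.0688 + 9*-31.8316 = -159.4156


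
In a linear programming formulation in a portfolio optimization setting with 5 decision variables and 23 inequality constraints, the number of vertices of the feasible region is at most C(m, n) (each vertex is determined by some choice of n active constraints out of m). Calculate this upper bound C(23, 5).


Each vertex corresponds to some choice of n active constraints out of m, so the number of vertices is at most C(m, n) = m! / (n!(m-n)!).
m = 23, n = 5
Numerator: 23 * 22 * 21 * 20 * 19
Denominator: 5! = 120
C(23, 5) = 33649


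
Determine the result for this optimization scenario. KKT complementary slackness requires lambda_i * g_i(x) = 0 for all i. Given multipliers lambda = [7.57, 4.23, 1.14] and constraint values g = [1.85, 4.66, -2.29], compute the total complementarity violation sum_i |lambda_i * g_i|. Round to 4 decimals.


KKT complementary slackness check:
lambda_1 * g_1 = 7.57 * 1.85 = 14.0045
lambda_2 * g_2 = 4.23 * 4.66 = 19.7118
lambda_3 * g_3 = 1.14 * -2.29 = -2.6106
Total violation = 14.0045 + 19.7118 + 2.6106 = 36.3269


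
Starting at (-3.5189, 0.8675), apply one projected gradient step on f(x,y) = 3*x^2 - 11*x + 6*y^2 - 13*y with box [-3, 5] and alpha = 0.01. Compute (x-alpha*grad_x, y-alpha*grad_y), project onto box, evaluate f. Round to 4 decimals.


Step 1: Compute gradient at (-3.5189, 0.8675).
grad_x = 2*3*-3.5189 - 11 = -32.1134
grad_y = 2*6*0.8675 - 13 = -2.59
Step 2: Gradient step.
x_raw = -3.5189 - 0.01*-32.1134 = -3.1978
y_raw = 0.8675 - 0.01*-2.59 = 0.8934
Step 3: Project onto [-3, 5].
x_proj = clip(-3.1978) = -3.0
y_proj = clip(0.8934) = 0.8934
Step 4: Evaluate f.
f(-3.0, 0.8934) = 53.1748


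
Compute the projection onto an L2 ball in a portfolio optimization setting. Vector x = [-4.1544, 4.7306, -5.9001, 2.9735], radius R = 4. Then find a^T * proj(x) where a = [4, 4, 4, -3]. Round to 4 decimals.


Step 1: Compute ||x|| (intermediates to 6 decimals).
||x|| = sqrt((-4.1544)^2 + 4.7306^2 + (-5.9001)^2 + 2.9735^2) = 9.126363
Step 2: Project.
Since ||x|| > R, scale = R/||x|| = 4/9.126363 = 0.438291, proj(x) = scale * x
proj(x) = [-1.820836, 2.073379, -2.585961, 1.303258]
Step 3: Dot product.
a^T * proj(x) = 4*(-1.820836) + 4*2.073379 + 4*(-2.585961) - 3*1.303258 = -13.2434


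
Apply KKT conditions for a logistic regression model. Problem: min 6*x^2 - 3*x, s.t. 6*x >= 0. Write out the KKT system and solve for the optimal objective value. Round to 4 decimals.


Step 1: Try lambda = 0 (constraint inactive).
Stationarity: 2*6*x - 3 = 0
x* = 3/(2*6) = 0.25
Check constraint: 6*0.25 = 1.5 >= 0 -- satisfied.
Step 2: Compute optimal value.
f(x*) = 6*0.25^2 - 3*0.25 = -0.375


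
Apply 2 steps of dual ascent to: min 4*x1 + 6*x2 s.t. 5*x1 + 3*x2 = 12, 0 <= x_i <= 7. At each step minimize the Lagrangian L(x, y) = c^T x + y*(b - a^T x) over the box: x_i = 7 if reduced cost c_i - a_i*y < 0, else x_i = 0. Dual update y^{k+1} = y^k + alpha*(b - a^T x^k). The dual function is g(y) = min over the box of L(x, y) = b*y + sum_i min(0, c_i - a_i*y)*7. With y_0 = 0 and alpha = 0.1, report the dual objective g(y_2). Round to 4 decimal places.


Dual ascent for LP: min 4*x1 + 6*x2, 5*x1 + 3*x2 = 12, 0 <= x_i <= 7
Step 1: y^k = 0.0, reduced costs: (4.0, 6.0)
  x^k = (0.0, 0.0), subgradient = b - a^T x = 12.0
  y^{k+1} = 0.0 + 0.1*12.0 = 1.2
Step 2: y^k = 1.2, reduced costs: (-2.0, 2.4)
  x^k = (7.0, 0.0), subgradient = b - a^T x = -23.0
  y^{k+1} = 1.2 + 0.1*-23.0 = -1.1
Dual objective at y_2 = -1.1: reduced costs (9.5, 9.3), box minimizer x = (0.0, 0.0)
g(y_2) = b*y + (c1 - a1*y)*x1 + (c2 - a2*y)*x2 = 12*(-1.1) + 9.5*0.0 + 9.3*0.0 = -13.2 + 0.0 + 0.0 = -13.2


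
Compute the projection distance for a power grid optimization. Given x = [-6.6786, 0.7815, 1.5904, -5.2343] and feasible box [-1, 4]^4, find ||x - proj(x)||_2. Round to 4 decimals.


Project each component onto [-1, 4].
clip(-6.6786) = -1.0, clip(0.7815) = 0.7815, clip(1.5904) = 1.5904, clip(-5.2343) = -1.0
Projection = [-1.0, 0.7815, 1.5904, -1.0]
Squared diffs: [32.2465, 0.0, 0.0, 17.9293]
Distance = sqrt(50.1758) = 7.0835


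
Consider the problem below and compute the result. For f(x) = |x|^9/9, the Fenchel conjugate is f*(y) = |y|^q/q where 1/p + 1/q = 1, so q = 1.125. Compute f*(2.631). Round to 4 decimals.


The conjugate exponent q satisfies 1/p + 1/q = 1.
p = 9, so q = 9/(9 - 1) = 1.125
|y|^q = 2.631^1.125 = 2.9692
f*(2.631) = 2.9692 / 1.125 = 2.6393


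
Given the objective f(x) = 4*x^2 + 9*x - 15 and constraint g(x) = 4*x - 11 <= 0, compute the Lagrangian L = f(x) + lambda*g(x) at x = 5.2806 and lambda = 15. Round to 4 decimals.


Step 1: Evaluate f(x).
f(5.2806) = 4*5.2806^2 + 9*5.2806 - 15 = 144.0643
Step 2: Evaluate g(x).
g(5.2806) = 4*5.2806 - 11 = 10.1224
Step 3: Compute Lagrangian.
L = 144.0643 + 15*10.1224 = 295.9003


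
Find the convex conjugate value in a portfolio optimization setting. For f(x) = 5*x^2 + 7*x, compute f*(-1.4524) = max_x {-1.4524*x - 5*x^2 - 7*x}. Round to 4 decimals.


f*(y) = sup_x {y*x - a*x^2 - b*x} = sup_x {(y-b)*x - a*x^2}
FOC: (y - b) - 2a*x = 0 => x* = (y - b)/(2a)
x* = (-1.4524 - 7)/(2*5) = -0.8452
f*(-1.4524) = (y-b)^2/(4a) = (-1.4524 - 7)^2/(4*5)
= 71.4431/20 = 3.5722


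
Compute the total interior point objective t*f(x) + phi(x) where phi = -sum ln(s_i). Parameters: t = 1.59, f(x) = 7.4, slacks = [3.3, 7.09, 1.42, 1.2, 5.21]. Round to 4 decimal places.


Step 1: Compute log-barrier.
ln values: [1.1939, 1.9587, 0.3507, 0.1823, 1.6506]
phi = -(1.1939 + 1.9587 + 0.3507 + 0.1823 + 1.6506) = -5.3362
Step 2: Compute augmented objective.
t*f(x) = 1.59*7.4 = 11.766
Total = 11.766 - 5.3362 = 6.4298


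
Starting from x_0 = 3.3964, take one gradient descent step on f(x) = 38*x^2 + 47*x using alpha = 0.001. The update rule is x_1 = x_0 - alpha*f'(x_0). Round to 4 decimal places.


We compute the gradient at x_0 and apply the update.
f'(x) = 76*x + 47
f'(3.3964) = 76*3.3964 + 47 = 305.1264
x_1 = 3.3964 - 0.001*305.1264 = 3.0913


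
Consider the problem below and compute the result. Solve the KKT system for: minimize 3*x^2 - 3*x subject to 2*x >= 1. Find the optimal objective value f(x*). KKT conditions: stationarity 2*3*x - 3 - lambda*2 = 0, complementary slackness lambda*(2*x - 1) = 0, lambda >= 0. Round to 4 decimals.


Step 1: Try lambda = 0 (constraint inactive).
Stationarity: 2*3*x - 3 = 0
x* = 3/(2*3) = 0.5
Check constraint: 2*0.5 = 1.0 >= 1 -- satisfied.
Step 2: Compute optimal value.
f(x*) = 3*0.5^2 - 3*0.5 = -0.75


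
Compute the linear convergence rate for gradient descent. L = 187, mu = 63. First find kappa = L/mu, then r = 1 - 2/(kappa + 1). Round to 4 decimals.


Step 1: Compute the condition number.
kappa = L/mu = 187/63 = 2.9683
Step 2: Compute the convergence rate.
r = 1 - 2/(kappa + 1) = 1 - 2*mu/(L + mu) = (L - mu)/(L + mu) = 124/250 = 0.496


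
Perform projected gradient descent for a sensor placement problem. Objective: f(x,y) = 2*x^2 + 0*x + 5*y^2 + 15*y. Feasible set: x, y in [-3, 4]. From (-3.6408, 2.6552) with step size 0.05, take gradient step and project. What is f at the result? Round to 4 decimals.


Step 1: Compute gradient at (-3.6408, 2.6552).
grad_x = 2*2*-3.6408 + 0 = -14.5632
grad_y = 2*5*2.6552 + 15 = 41.552
Step 2: Gradient step.
x_raw = -3.6408 - 0.05*-14.5632 = -2.9126
y_raw = 2.6552 - 0.05*41.552 = 0.5776
Step 3: Project onto [-3, 4].
x_proj = clip(-2.9126) = -2.9126
y_proj = clip(0.5776) = 0.5776
Step 4: Evaluate f.
f(-2.9126, 0.5776) = 27.2991


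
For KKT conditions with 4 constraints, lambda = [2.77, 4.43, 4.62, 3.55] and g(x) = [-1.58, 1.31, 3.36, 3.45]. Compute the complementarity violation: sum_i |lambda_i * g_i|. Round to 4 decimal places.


KKT complementary slackness check:
lambda_1 * g_1 = 2.77 * -1.58 = -4.3766
lambda_2 * g_2 = 4.43 * 1.31 = 5.8033
lambda_3 * g_3 = 4.62 * 3.36 = 15.5232
lambda_4 * g_4 = 3.55 * 3.45 = 12.2475
Total violation = 4.3766 + 5.8033 + 15.5232 + 12.2475 = 37.9506


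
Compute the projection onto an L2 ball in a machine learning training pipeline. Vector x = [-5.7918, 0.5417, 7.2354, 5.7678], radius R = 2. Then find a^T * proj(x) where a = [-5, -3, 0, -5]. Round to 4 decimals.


Step 1: Compute ||x|| (intermediates to 6 decimals).
||x|| = sqrt((-5.7918)^2 + 0.5417^2 + 7.2354^2 + 5.7678^2) = 10.929635
Step 2: Project.
Since ||x|| > R, scale = R/||x|| = 2/10.929635 = 0.182989, proj(x) = scale * x
proj(x) = [-1.059836, 0.099125, 1.323999, 1.055444]
Step 3: Dot product.
a^T * proj(x) = -5*(-1.059836) - 3*0.099125 + 0*1.323999 - 5*1.055444 = -0.2754


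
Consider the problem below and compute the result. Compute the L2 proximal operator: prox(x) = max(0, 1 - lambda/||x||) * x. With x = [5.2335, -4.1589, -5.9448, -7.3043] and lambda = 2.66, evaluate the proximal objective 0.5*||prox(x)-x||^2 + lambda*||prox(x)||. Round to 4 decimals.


Step 1: Compute ||x||.
||x|| = 11.549
Step 2: Compute scaling factor.
scale = max(0, 1 - 2.66/11.549) = 0.7697
Step 3: prox(x) = [4.0281, -3.201, -4.5756, -5.622]
||prox(x)|| = 8.889
Step 4: Proximal objective.
0.5*||prox-x||^2 = 3.5378
lambda*||prox|| = 23.6447
Total = 27.1825


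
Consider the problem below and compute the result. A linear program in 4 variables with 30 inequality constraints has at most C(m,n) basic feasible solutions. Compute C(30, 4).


Each vertex corresponds to some choice of n active constraints out of m, so the number of vertices is at most C(m, n) = m! / (n!(m-n)!).
m = 30, n = 4
Numerator: 30 * 29 * 28 * 27
Denominator: 4! = 24
C(30, 4) = 27405


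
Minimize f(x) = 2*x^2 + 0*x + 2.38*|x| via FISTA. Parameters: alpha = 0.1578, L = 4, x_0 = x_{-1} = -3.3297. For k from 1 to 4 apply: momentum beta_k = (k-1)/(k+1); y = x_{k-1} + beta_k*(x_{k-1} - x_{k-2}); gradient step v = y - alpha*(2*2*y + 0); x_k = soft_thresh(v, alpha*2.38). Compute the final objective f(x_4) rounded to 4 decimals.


FISTA on f(x) = 2*x^2 + 0*x + 2.38*|x|
L = 4, alpha = 0.1578
Iteration 1: beta = 0.0, y = -3.3297 + 0.0*(-3.3297 + 3.3297) = -3.3297
  grad(y) = -13.3188, v = y - alpha*grad = -1.228
  prox(v) = soft_thresh(-1.228, 0.3756) = -0.8524
Iteration 2: beta = 0.3333, y = -0.8524 + 0.3333*(-0.8524 + 3.3297) = -0.0267
  grad(y) = -0.1067, v = y - alpha*grad = -0.0098
  prox(v) = soft_thresh(-0.0098, 0.3756) = 0.0
Iteration 3: beta = 0.5, y = 0.0 + 0.5*(0.0 + 0.8524) = 0.4262
  grad(y) = 1.7049, v = y - alpha*grad = 0.1572
  prox(v) = soft_thresh(0.1572, 0.3756) = 0.0
Iteration 4: beta = 0.6, y = 0.0 + 0.6*(0.0 - 0.0) = 0.0
  grad(y) = 0.0, v = y - alpha*grad = 0.0
  prox(v) = soft_thresh(0.0, 0.3756) = 0.0
f(x_4) = 2*0.0^2 + 0*0.0 + 2.38*|0.0| = 0.0


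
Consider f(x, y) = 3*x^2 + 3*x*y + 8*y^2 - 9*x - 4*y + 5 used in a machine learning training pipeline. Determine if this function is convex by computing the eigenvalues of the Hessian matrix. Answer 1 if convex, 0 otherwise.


The Hessian of f(x,y) = 3*x^2 + 3*x*y + 8*y^2 - 9*x - 4*y + 5 is:
H = [[6, 3], [3, 16]]
Trace = 6 + 16 = 22
Determinant = 6*16 - (3)^2 = 87
Discriminant = (22)^2 - 4*87 = 136.0
Eigenvalues: lambda_1 = 5.169, lambda_2 = 16.831
The function is convex.

1


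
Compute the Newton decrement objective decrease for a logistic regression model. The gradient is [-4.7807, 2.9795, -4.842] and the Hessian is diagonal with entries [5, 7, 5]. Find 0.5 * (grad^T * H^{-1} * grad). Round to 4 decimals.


Step 1: H is diagonal, so H^(-1) * g = [-0.9561, 0.4256, -0.9684].
Step 2: g^T H^(-1) g = sum_i g_i^2 / H_ii
  = (-4.7807)^2/5 + (2.9795)^2/7 + (-4.842)^2/5
  = 4.571 + 1.2682 + 4.689 = 10.5282
Step 3: Objective decrease = 0.5 * g^T H^(-1) g = 5.2641


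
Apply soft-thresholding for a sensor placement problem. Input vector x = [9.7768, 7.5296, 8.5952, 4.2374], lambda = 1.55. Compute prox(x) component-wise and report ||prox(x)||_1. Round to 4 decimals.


Soft-thresholding with lambda = 1.55:
prox(9.7768) = sign(9.7768)*max(|9.7768| - 1.55, 0) = 8.2268
prox(7.5296) = sign(7.5296)*max(|7.5296| - 1.55, 0) = 5.9796
prox(8.5952) = sign(8.5952)*max(|8.5952| - 1.55, 0) = 7.0452
prox(4.2374) = sign(4.2374)*max(|4.2374| - 1.55, 0) = 2.6874
prox(x) = [8.2268, 5.9796, 7.0452, 2.6874]
||prox(x)||_1 = 8.2268 + 5.9796 + 7.0452 + 2.6874 = 23.939


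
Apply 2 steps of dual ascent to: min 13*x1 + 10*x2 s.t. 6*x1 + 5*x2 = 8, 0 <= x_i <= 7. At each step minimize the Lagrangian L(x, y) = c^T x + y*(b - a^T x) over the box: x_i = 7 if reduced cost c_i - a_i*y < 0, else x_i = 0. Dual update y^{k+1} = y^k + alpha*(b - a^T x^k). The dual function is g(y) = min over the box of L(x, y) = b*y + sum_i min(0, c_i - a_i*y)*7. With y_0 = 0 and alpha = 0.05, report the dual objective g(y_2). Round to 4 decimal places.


Dual ascent for LP: min 13*x1 + 10*x2, 6*x1 + 5*x2 = 8, 0 <= x_i <= 7
Step 1: y^k = 0.0, reduced costs: (13.0, 10.0)
  x^k = (0.0, 0.0), subgradient = b - a^T x = 8.0
  y^{k+1} = 0.0 + 0.05*8.0 = 0.4
Step 2: y^k = 0.4, reduced costs: (10.6, 8.0)
  x^k = (0.0, 0.0), subgradient = b - a^T x = 8.0
  y^{k+1} = 0.4 + 0.05*8.0 = 0.8
Dual objective at y_2 = 0.8: reduced costs (8.2, 6.0), box minimizer x = (0.0, 0.0)
g(y_2) = b*y + (c1 - a1*y)*x1 + (c2 - a2*y)*x2 = 8*0.8 + 8.2*0.0 + 6.0*0.0 = 6.4 + 0.0 + 0.0 = 6.4


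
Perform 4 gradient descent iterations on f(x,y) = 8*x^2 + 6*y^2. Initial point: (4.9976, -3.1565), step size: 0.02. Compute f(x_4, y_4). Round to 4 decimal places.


Gradient descent on f(x,y) = 8*x^2 + 6*y^2.
Starting point: (4.9976, -3.1565), alpha = 0.02
Step 1: grad_x = 2*8*4.9976 = 79.9616, grad_y = 2*6*-3.1565 = -37.878
  x_1 = 4.9976 - 0.02*79.9616 = 3.3984
  y_1 = -3.1565 - 0.02*-37.878 = -2.3989
Step 2: grad_x = 2*8*3.3984 = 54.3739, grad_y = 2*6*-2.3989 = -28.7873
  x_2 = 3.3984 - 0.02*54.3739 = 2.3109
  y_2 = -2.3989 - 0.02*-28.7873 = -1.8232
Step 3: grad_x = 2*8*2.3109 = 36.9742, grad_y = 2*6*-1.8232 = -21.8783
  x_3 = 2.3109 - 0.02*36.9742 = 1.5714
  y_3 = -1.8232 - 0.02*-21.8783 = -1.3856
Step 4: grad_x = 2*8*1.5714 = 25.1425, grad_y = 2*6*-1.3856 = -16.6275
  x_4 = 1.5714 - 0.02*25.1425 = 1.0686
  y_4 = -1.3856 - 0.02*-16.6275 = -1.0531
f(1.0686, -1.0531) = 8*1.0686^2 + 6*(-1.0531)^2 = 15.7883


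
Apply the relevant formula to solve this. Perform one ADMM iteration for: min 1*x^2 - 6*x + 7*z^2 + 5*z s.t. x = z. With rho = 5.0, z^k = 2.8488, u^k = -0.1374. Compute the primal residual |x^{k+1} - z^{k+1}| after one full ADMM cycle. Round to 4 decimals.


ADMM iteration with rho = 5.0, z^k = 2.8488, u^k = -0.1374
Step 1: x-update.
Minimize 1*x^2 - 6*x + (5.0/2)*(x - 2.8488 - 0.1374)^2
FOC: (2*1 + 5.0)*x = 6 + 5.0*(2.8488 + 0.1374)
x^{k+1} = 2.9901
Step 2: z-update.
Minimize 7*z^2 + 5*z + (5.0/2)*(2.9901 - z - 0.1374)^2
FOC: (2*7 + 5.0)*z = -5 + 5.0*(2.9901 - 0.1374)
z^{k+1} = 0.4876
Step 3: u-update.
u^{k+1} = -0.1374 + 2.9901 - 0.4876 = 2.3652
Step 4: Primal residual = |2.9901 - 0.4876| = 2.5026


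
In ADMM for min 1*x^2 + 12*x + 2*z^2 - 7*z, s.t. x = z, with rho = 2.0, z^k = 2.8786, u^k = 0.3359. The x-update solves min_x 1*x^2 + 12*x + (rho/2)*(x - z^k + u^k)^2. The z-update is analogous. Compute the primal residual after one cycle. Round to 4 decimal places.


ADMM iteration with rho = 2.0, z^k = 2.8786, u^k = 0.3359
Step 1: x-update.
Minimize 1*x^2 + 12*x + (2.0/2)*(x - 2.8786 + 0.3359)^2
FOC: (2*1 + 2.0)*x = -12 + 2.0*(2.8786 - 0.3359)
x^{k+1} = -1.7287
Step 2: z-update.
Minimize 2*z^2 - 7*z + (2.0/2)*(-1.7287 - z + 0.3359)^2
FOC: (2*2 + 2.0)*z = 7 + 2.0*(-1.7287 + 0.3359)
z^{k+1} = 0.7024
Step 3: u-update.
u^{k+1} = 0.3359 - 1.7287 - 0.7024 = -2.0952
Step 4: Primal residual = |-1.7287 - 0.7024| = 2.4311


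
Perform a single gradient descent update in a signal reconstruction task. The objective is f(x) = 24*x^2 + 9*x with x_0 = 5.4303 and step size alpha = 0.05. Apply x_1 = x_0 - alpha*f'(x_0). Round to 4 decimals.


We compute the gradient at x_0 and apply the update.
f'(x) = 48*x + 9
f'(5.4303) = 48*5.4303 + 9 = 269.6544
x_1 = 5.4303 - 0.05*269.6544 = -8.0524


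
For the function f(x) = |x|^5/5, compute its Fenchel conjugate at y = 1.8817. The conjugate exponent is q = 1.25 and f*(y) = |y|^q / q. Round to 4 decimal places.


The conjugate exponent q satisfies 1/p + 1/q = 1.
p = 5, so q = 5/(5 - 1) = 1.25
|y|^q = 1.8817^1.25 = 2.2039
f*(1.8817) = 2.2039 / 1.25 = 1.7631


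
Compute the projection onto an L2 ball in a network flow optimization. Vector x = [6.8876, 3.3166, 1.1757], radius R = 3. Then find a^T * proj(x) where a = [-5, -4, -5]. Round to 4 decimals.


Step 1: Compute ||x|| (intermediates to 6 decimals).
||x|| = sqrt(6.8876^2 + 3.3166^2 + 1.1757^2) = 7.734413
Step 2: Project.
Since ||x|| > R, scale = R/||x|| = 3/7.734413 = 0.387877, proj(x) = scale * x
proj(x) = [2.671542, 1.286433, 0.456027]
Step 3: Dot product.
a^T * proj(x) = -5*2.671542 - 4*1.286433 - 5*0.456027 = -20.7836


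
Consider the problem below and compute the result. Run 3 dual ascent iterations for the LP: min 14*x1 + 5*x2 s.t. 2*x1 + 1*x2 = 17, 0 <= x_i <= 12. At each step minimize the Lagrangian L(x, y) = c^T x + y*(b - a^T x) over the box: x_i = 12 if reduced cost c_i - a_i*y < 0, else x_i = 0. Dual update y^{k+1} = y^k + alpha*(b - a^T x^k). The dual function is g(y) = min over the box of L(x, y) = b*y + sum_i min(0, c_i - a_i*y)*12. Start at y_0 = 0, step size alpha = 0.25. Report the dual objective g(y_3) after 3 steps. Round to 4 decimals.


Dual ascent for LP: min 14*x1 + 5*x2, 2*x1 + 1*x2 = 17, 0 <= x_i <= 12
Step 1: y^k = 0.0, reduced costs: (14.0, 5.0)
  x^k = (0.0, 0.0), subgradient = b - a^T x = 17.0
  y^{k+1} = 0.0 + 0.25*17.0 = 4.25
Step 2: y^k = 4.25, reduced costs: (5.5, 0.75)
  x^k = (0.0, 0.0), subgradient = b - a^T x = 17.0
  y^{k+1} = 4.25 + 0.25*17.0 = 8.5
Step 3: y^k = 8.5, reduced costs: (-3.0, -3.5)
  x^k = (12.0, 12.0), subgradient = b - a^T x = -19.0
  y^{k+1} = 8.5 + 0.25*-19.0 = 3.75
Dual objective at y_3 = 3.75: reduced costs (6.5, 1.25), box minimizer x = (0.0, 0.0)
g(y_3) = b*y + (c1 - a1*y)*x1 + (c2 - a2*y)*x2 = 17*3.75 + 6.5*0.0 + 1.25*0.0 = 63.75 + 0.0 + 0.0 = 63.75


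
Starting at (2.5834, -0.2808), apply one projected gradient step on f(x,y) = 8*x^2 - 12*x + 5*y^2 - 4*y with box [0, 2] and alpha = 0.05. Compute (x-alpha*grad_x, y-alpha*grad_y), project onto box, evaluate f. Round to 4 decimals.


Step 1: Compute gradient at (2.5834, -0.2808).
grad_x = 2*8*2.5834 - 12 = 29.3344
grad_y = 2*5*-0.2808 - 4 = -6.808
Step 2: Gradient step.
x_raw = 2.5834 - 0.05*29.3344 = 1.1167
y_raw = -0.2808 - 0.05*-6.808 = 0.0596
Step 3: Project onto [0, 2].
x_proj = clip(1.1167) = 1.1167
y_proj = clip(0.0596) = 0.0596
Step 4: Evaluate f.
f(1.1167, 0.0596) = -3.645


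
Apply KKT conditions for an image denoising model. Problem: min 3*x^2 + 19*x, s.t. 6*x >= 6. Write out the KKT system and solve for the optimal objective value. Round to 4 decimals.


Step 1: Try lambda = 0 (constraint inactive).
x_unc = -19/(2*3) = -3.1667
Check: 6*-3.1667 = -19.0002 < 6 -- violated!
Step 2: Constraint must be active: 6*x = 6
x* = 6/6 = 1.0
lambda = (2*3*1.0 + 19)/6 = 4.1667
Step 3: Compute optimal value.
f(x*) = 3*1.0^2 + 19*1.0 = 22.0


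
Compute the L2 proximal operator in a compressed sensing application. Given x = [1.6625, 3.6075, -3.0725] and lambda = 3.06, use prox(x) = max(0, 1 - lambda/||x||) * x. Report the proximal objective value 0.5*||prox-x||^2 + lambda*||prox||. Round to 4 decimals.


Step 1: Compute ||x||.
||x|| = 5.0218
Step 2: Compute scaling factor.
scale = max(0, 1 - 3.06/5.0218) = 0.3907
Step 3: prox(x) = [0.6495, 1.4093, -1.2003]
||prox(x)|| = 1.9618
Step 4: Proximal objective.
0.5*||prox-x||^2 = 4.6818
lambda*||prox|| = 6.0031
Total = 10.6848


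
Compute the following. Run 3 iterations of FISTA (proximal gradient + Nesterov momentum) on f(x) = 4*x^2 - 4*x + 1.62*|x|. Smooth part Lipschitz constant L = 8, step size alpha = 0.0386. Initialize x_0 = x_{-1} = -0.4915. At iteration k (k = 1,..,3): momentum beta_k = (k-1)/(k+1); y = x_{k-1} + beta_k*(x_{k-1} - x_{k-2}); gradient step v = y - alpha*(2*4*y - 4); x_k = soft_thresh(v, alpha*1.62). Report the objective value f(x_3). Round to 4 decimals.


FISTA on f(x) = 4*x^2 - 4*x + 1.62*|x|
L = 8, alpha = 0.0386
Iteration 1: beta = 0.0, y = -0.4915 + 0.0*(-0.4915 + 0.4915) = -0.4915
  grad(y) = -7.932, v = y - alpha*grad = -0.1853
  prox(v) = soft_thresh(-0.1853, 0.0625) = -0.1228
Iteration 2: beta = 0.3333, y = -0.1228 + 0.3333*(-0.1228 + 0.4915) = 0.0001
  grad(y) = -3.9991, v = y - alpha*grad = 0.1545
  prox(v) = soft_thresh(0.1545, 0.0625) = 0.0919
Iteration 3: beta = 0.5, y = 0.0919 + 0.5*(0.0919 + 0.1228) = 0.1993
  grad(y) = -2.4055, v = y - alpha*grad = 0.2922
  prox(v) = soft_thresh(0.2922, 0.0625) = 0.2296
f(x_3) = 4*0.2296^2 - 4*0.2296 + 1.62*|0.2296| = -0.3356


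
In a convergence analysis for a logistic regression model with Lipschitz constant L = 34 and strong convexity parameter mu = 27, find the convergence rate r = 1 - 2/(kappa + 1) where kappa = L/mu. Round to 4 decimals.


Step 1: Compute the condition number.
kappa = L/mu = 34/27 = 1.2593
Step 2: Compute the convergence rate.
r = 1 - 2/(kappa + 1) = 1 - 2*mu/(L + mu) = (L - mu)/(L + mu) = 7/61 = 0.1148


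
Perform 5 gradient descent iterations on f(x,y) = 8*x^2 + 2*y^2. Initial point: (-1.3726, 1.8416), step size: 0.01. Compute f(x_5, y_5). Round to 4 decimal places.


Gradient descent on f(x,y) = 8*x^2 + 2*y^2.
Starting point: (-1.3726, 1.8416), alpha = 0.01
Step 1: grad_x = 2*8*-1.3726 = -21.9616, grad_y = 2*2*1.8416 = 7.3664
  x_1 = -1.3726 - 0.01*-21.9616 = -1.153
  y_1 = 1.8416 - 0.01*7.3664 = 1.7679
Step 2: grad_x = 2*8*-1.153 = -18.4477, grad_y = 2*2*1.7679 = 7.0717
  x_2 = -1.153 - 0.01*-18.4477 = -0.9685
  y_2 = 1.7679 - 0.01*7.0717 = 1.6972
Step 3: grad_x = 2*8*-0.9685 = -15.4961, grad_y = 2*2*1.6972 = 6.7889
  x_3 = -0.9685 - 0.01*-15.4961 = -0.8135
  y_3 = 1.6972 - 0.01*6.7889 = 1.6293
Step 4: grad_x = 2*8*-0.8135 = -13.0167, grad_y = 2*2*1.6293 = 6.5173
  x_4 = -0.8135 - 0.01*-13.0167 = -0.6834
  y_4 = 1.6293 - 0.01*6.5173 = 1.5642
Step 5: grad_x = 2*8*-0.6834 = -10.9341, grad_y = 2*2*1.5642 = 6.2566
  x_5 = -0.6834 - 0.01*-10.9341 = -0.574
  y_5 = 1.5642 - 0.01*6.2566 = 1.5016
f(-0.574, 1.5016) = 8*(-0.574)^2 + 2*1.5016^2 = 7.1457


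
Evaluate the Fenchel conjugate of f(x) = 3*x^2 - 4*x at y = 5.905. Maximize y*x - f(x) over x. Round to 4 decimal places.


f*(y) = sup_x {y*x - a*x^2 - b*x} = sup_x {(y-b)*x - a*x^2}
FOC: (y - b) - 2a*x = 0 => x* = (y - b)/(2a)
x* = (5.905 + 4)/(2*3) = 1.6508
f*(5.905) = (y-b)^2/(4a) = (5.905 + 4)^2/(4*3)
= 98.109/12 = 8.1758


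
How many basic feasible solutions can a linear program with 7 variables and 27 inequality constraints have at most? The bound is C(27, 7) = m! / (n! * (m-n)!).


Each vertex corresponds to some choice of n active constraints out of m, so the number of vertices is at most C(m, n) = m! / (n!(m-n)!).
m = 27, n = 7
Numerator: 27 * 26 * 25 * 24 * 23 * 22 * 21
Denominator: 7! = 5040
C(27, 7) = 888030


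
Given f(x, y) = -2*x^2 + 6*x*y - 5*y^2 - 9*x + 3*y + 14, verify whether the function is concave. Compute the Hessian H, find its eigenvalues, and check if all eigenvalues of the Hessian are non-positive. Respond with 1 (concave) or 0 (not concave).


The Hessian of f(x,y) = -2*x^2 + 6*x*y - 5*y^2 - 9*x + 3*y + 14 is:
H = [[-4, 6], [6, -10]]
Trace = -4 - 10 = -14
Determinant = -4*-10 - (6)^2 = 4
Discriminant = (-14)^2 - 4*4 = 180.0
Eigenvalues: lambda_1 = -13.7082, lambda_2 = -0.2918
The function is concave.

1


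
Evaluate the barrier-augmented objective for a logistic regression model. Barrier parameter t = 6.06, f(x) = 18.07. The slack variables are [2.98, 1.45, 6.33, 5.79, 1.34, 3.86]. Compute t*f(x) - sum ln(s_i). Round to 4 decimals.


Step 1: Compute log-barrier.
ln values: [1.0919, 0.3716, 1.8453, 1.7561, 0.2927, 1.3507]
phi = -(1.0919 + 0.3716 + 1.8453 + 1.7561 + 0.2927 + 1.3507) = -6.7083
Step 2: Compute augmented objective.
t*f(x) = 6.06*18.07 = 109.5042
Total = 109.5042 - 6.7083 = 102.7959


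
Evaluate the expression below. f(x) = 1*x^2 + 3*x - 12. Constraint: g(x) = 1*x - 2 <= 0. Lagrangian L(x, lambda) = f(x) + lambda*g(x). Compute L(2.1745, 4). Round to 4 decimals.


Step 1: Evaluate f(x).
f(2.1745) = 1*2.1745^2 + 3*2.1745 - 12 = -0.748
Step 2: Evaluate g(x).
g(2.1745) = 1*2.1745 - 2 = 0.1745
Step 3: Compute Lagrangian.
L = -0.748 + 4*0.1745 = -0.05


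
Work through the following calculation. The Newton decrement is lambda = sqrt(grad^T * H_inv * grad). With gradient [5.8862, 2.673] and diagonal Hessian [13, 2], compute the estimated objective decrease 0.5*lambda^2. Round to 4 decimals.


Step 1: H is diagonal, so H^(-1) * g = [0.4528, 1.3365].
Step 2: g^T H^(-1) g = sum_i g_i^2 / H_ii
  = (5.8862)^2/13 + (2.673)^2/2
  = 2.6652 + 3.5725 = 6.2376
Step 3: Objective decrease = 0.5 * g^T H^(-1) g = 3.1188


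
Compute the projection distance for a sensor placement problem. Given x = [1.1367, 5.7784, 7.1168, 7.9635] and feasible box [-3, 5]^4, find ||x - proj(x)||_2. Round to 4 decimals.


Project each component onto [-3, 5].
clip(1.1367) = 1.1367, clip(5.7784) = 5.0, clip(7.1168) = 5.0, clip(7.9635) = 5.0
Projection = [1.1367, 5.0, 5.0, 5.0]
Squared diffs: [0.0, 0.6059, 4.4808, 8.7823]
Distance = sqrt(13.869) = 3.7241


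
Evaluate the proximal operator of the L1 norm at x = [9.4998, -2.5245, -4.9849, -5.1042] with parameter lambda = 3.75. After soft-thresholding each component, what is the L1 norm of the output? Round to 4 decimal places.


Soft-thresholding with lambda = 3.75:
prox(9.4998) = sign(9.4998)*max(|9.4998| - 3.75, 0) = 5.7498
prox(-2.5245) = sign(-2.5245)*max(|-2.5245| - 3.75, 0) = 0.0
prox(-4.9849) = sign(-4.9849)*max(|-4.9849| - 3.75, 0) = -1.2349
prox(-5.1042) = sign(-5.1042)*max(|-5.1042| - 3.75, 0) = -1.3542
prox(x) = [5.7498, 0.0, -1.2349, -1.3542]
||prox(x)||_1 = 5.7498 + 0.0 + 1.2349 + 1.3542 = 8.3389


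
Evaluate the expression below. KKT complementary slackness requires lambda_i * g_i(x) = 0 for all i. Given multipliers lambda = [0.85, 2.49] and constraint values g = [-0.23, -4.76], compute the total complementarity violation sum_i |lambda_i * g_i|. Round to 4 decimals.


KKT complementary slackness check:
lambda_1 * g_1 = 0.85 * -0.23 = -0.1955
lambda_2 * g_2 = 2.49 * -4.76 = -11.8524
Total violation = 0.1955 + 11.8524 = 12.0479


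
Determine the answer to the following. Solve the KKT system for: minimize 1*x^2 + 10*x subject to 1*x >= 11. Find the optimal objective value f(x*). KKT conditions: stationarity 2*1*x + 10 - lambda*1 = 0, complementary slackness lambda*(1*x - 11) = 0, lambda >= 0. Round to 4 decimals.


Step 1: Try lambda = 0 (constraint inactive).
x_unc = -10/(2*1) = -5.0
Check: 1*-5.0 = -5.0 < 11 -- violated!
Step 2: Constraint must be active: 1*x = 11
x* = 11/1 = 11.0
lambda = (2*1*11.0 + 10)/1 = 32.0
Step 3: Compute optimal value.
f(x*) = 1*11.0^2 + 10*11.0 = 231.0


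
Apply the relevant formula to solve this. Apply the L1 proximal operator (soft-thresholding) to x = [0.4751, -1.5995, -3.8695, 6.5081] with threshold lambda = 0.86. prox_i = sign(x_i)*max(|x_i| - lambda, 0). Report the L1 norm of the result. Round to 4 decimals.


Soft-thresholding with lambda = 0.86:
prox(0.4751) = sign(0.4751)*max(|0.4751| - 0.86, 0) = 0.0
prox(-1.5995) = sign(-1.5995)*max(|-1.5995| - 0.86, 0) = -0.7395
prox(-3.8695) = sign(-3.8695)*max(|-3.8695| - 0.86, 0) = -3.0095
prox(6.5081) = sign(6.5081)*max(|6.5081| - 0.86, 0) = 5.6481
prox(x) = [0.0, -0.7395, -3.0095, 5.6481]
||prox(x)||_1 = 0.0 + 0.7395 + 3.0095 + 5.6481 = 9.3971


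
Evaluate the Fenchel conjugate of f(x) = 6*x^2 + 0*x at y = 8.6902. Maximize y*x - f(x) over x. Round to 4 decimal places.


f*(y) = sup_x {y*x - a*x^2 - b*x} = sup_x {(y-b)*x - a*x^2}
FOC: (y - b) - 2a*x = 0 => x* = (y - b)/(2a)
x* = (8.6902 - 0)/(2*6) = 0.7242
f*(8.6902) = (y-b)^2/(4a) = (8.6902 - 0)^2/(4*6)
= 75.5196/24 = 3.1466


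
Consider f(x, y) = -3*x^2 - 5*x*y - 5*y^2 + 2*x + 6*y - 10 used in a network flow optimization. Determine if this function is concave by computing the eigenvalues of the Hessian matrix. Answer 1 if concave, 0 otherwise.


The Hessian of f(x,y) = -3*x^2 - 5*x*y - 5*y^2 + 2*x + 6*y - 10 is:
H = [[-6, -5], [-5, -10]]
Trace = -6 - 10 = -16
Determinant = -6*-10 - (-5)^2 = 35
Discriminant = (-16)^2 - 4*35 = 116.0
Eigenvalues: lambda_1 = -13.3852, lambda_2 = -2.6148
The function is concave.

1


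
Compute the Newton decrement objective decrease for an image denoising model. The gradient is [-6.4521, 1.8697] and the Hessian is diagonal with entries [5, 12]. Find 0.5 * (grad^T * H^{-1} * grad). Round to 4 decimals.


Step 1: H is diagonal, so H^(-1) * g = [-1.2904, 0.1558].
Step 2: g^T H^(-1) g = sum_i g_i^2 / H_ii
  = (-6.4521)^2/5 + (1.8697)^2/12
  = 8.3259 + 0.2913 = 8.6172
Step 3: Objective decrease = 0.5 * g^T H^(-1) g = 4.3086


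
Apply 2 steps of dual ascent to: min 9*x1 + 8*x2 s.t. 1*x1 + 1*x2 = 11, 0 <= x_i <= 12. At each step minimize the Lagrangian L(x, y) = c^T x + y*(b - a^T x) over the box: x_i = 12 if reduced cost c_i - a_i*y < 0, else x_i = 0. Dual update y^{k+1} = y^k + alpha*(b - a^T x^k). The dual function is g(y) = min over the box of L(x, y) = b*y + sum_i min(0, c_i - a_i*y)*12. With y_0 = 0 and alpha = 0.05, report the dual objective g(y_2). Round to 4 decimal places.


Dual ascent for LP: min 9*x1 + 8*x2, 1*x1 + 1*x2 = 11, 0 <= x_i <= 12
Step 1: y^k = 0.0, reduced costs: (9.0, 8.0)
  x^k = (0.0, 0.0), subgradient = b - a^T x = 11.0
  y^{k+1} = 0.0 + 0.05*11.0 = 0.55
Step 2: y^k = 0.55, reduced costs: (8.45, 7.45)
  x^k = (0.0, 0.0), subgradient = b - a^T x = 11.0
  y^{k+1} = 0.55 + 0.05*11.0 = 1.1
Dual objective at y_2 = 1.1: reduced costs (7.9, 6.9), box minimizer x = (0.0, 0.0)
g(y_2) = b*y + (c1 - a1*y)*x1 + (c2 - a2*y)*x2 = 11*1.1 + 7.9*0.0 + 6.9*0.0 = 12.1 + 0.0 + 0.0 = 12.1
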